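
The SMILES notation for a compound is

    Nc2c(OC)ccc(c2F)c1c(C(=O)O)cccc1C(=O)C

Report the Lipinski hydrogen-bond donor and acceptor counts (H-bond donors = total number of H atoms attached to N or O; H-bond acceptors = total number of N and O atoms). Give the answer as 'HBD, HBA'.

Donors: find every N or O and count the H atoms it carries.
  atom 1 (N): bond orders sum to 1 → 2 H
  atom 4 (O): bond orders sum to 2 → 0 H
  atom 14 (O): bond orders sum to 2 → 0 H
  atom 15 (O): bond orders sum to 1 → 1 H
  atom 21 (O): bond orders sum to 2 → 0 H
Lipinski HBD = 3.
Acceptors: N atoms = 1, O atoms = 4 → HBA = 5.

3, 5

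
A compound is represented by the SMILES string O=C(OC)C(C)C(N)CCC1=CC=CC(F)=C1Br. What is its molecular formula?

C13H17BrFNO2

Walk through each heavy atom and fill implicit hydrogens from standard valence (C 4, N 3, O 2, S 2, halogen 1):
  atom 1: O, bond orders sum to 2 (valence 2) → 0 H
  atom 2: C, bond orders sum to 4 (valence 4) → 0 H
  atom 3: O, bond orders sum to 2 (valence 2) → 0 H
  atom 4: C, bond orders sum to 1 (valence 4) → 3 H
  atom 5: C, bond orders sum to 3 (valence 4) → 1 H
  atom 6: C, bond orders sum to 1 (valence 4) → 3 H
  atom 7: C, bond orders sum to 3 (valence 4) → 1 H
  atom 8: N, bond orders sum to 1 (valence 3) → 2 H
  atom 9: C, bond orders sum to 2 (valence 4) → 2 H
  atom 10: C, bond orders sum to 2 (valence 4) → 2 H
  atom 11: C, bond orders sum to 4 (valence 4) → 0 H
  atom 12: C, bond orders sum to 3 (valence 4) → 1 H
  atom 13: C, bond orders sum to 3 (valence 4) → 1 H
  atom 14: C, bond orders sum to 3 (valence 4) → 1 H
  atom 15: C, bond orders sum to 4 (valence 4) → 0 H
  atom 16: F (halogen, monovalent) → 0 H
  atom 17: C, bond orders sum to 4 (valence 4) → 0 H
  atom 18: Br (halogen, monovalent) → 0 H
Totals → C:13, H:17, Br:1, F:1, N:1, O:2.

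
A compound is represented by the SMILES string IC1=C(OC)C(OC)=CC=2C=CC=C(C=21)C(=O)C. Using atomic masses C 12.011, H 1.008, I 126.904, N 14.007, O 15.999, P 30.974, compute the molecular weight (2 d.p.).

First, the molecular formula is C14H13IO3 (counting implicit H from valence).
  C: 14 × 12.011 = 168.154
  H: 13 × 1.008 = 13.104
  I: 1 × 126.904 = 126.904
  O: 3 × 15.999 = 47.997
Sum: 14×12.011 + 13×1.008 + 1×126.904 + 3×15.999 = 356.159 → 356.16 g/mol.

356.16 g/mol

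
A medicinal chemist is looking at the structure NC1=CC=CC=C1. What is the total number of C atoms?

6

Count every carbon token in the SMILES (each C, including those in ring-closure positions and inside branches).
Carbon count: 6.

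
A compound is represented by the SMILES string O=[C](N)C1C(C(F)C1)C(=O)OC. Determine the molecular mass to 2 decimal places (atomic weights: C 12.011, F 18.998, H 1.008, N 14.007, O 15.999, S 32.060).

First, the molecular formula is C7H10FNO3 (counting implicit H from valence).
  C: 7 × 12.011 = 84.077
  F: 1 × 18.998 = 18.998
  H: 10 × 1.008 = 10.080
  N: 1 × 14.007 = 14.007
  O: 3 × 15.999 = 47.997
Sum: 7×12.011 + 1×18.998 + 10×1.008 + 1×14.007 + 3×15.999 = 175.159 → 175.16 g/mol.

175.16 g/mol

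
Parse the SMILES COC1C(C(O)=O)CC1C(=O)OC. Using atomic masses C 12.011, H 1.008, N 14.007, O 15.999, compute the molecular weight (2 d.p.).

188.18 g/mol

First, the molecular formula is C8H12O5 (counting implicit H from valence).
  C: 8 × 12.011 = 96.088
  H: 12 × 1.008 = 12.096
  O: 5 × 15.999 = 79.995
Sum: 8×12.011 + 12×1.008 + 5×15.999 = 188.179 → 188.18 g/mol.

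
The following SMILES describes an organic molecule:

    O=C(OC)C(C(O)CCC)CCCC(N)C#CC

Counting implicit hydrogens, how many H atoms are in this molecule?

Walk through each heavy atom and fill implicit hydrogens from standard valence (C 4, N 3, O 2, S 2, halogen 1):
  atom 1: O, bond orders sum to 2 (valence 2) → 0 H
  atom 2: C, bond orders sum to 4 (valence 4) → 0 H
  atom 3: O, bond orders sum to 2 (valence 2) → 0 H
  atom 4: C, bond orders sum to 1 (valence 4) → 3 H
  atom 5: C, bond orders sum to 3 (valence 4) → 1 H
  atom 6: C, bond orders sum to 3 (valence 4) → 1 H
  atom 7: O, bond orders sum to 1 (valence 2) → 1 H
  atom 8: C, bond orders sum to 2 (valence 4) → 2 H
  atom 9: C, bond orders sum to 2 (valence 4) → 2 H
  atom 10: C, bond orders sum to 1 (valence 4) → 3 H
  atom 11: C, bond orders sum to 2 (valence 4) → 2 H
  atom 12: C, bond orders sum to 2 (valence 4) → 2 H
  atom 13: C, bond orders sum to 2 (valence 4) → 2 H
  atom 14: C, bond orders sum to 3 (valence 4) → 1 H
  atom 15: N, bond orders sum to 1 (valence 3) → 2 H
  atom 16: C, bond orders sum to 4 (valence 4) → 0 H
  atom 17: C, bond orders sum to 4 (valence 4) → 0 H
  atom 18: C, bond orders sum to 1 (valence 4) → 3 H
Total hydrogens: 25.

25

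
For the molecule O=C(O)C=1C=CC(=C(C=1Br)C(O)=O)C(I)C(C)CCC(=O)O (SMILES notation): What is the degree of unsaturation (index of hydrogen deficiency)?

7

Degree of unsaturation = (number of rings) + (number of π bonds).
Ring closures in the SMILES: 1.
π bonds: 6 double bonds (each 1 DoU) → 6 DoU from unsaturation.
Total DoU = 1 + 6 = 7.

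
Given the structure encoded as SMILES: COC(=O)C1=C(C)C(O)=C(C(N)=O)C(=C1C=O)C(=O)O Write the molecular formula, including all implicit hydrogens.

C12H11NO7

Walk through each heavy atom and fill implicit hydrogens from standard valence (C 4, N 3, O 2, S 2, halogen 1):
  atom 1: C, bond orders sum to 1 (valence 4) → 3 H
  atom 2: O, bond orders sum to 2 (valence 2) → 0 H
  atom 3: C, bond orders sum to 4 (valence 4) → 0 H
  atom 4: O, bond orders sum to 2 (valence 2) → 0 H
  atom 5: C, bond orders sum to 4 (valence 4) → 0 H
  atom 6: C, bond orders sum to 4 (valence 4) → 0 H
  atom 7: C, bond orders sum to 1 (valence 4) → 3 H
  atom 8: C, bond orders sum to 4 (valence 4) → 0 H
  atom 9: O, bond orders sum to 1 (valence 2) → 1 H
  atom 10: C, bond orders sum to 4 (valence 4) → 0 H
  atom 11: C, bond orders sum to 4 (valence 4) → 0 H
  atom 12: N, bond orders sum to 1 (valence 3) → 2 H
  atom 13: O, bond orders sum to 2 (valence 2) → 0 H
  atom 14: C, bond orders sum to 4 (valence 4) → 0 H
  atom 15: C, bond orders sum to 4 (valence 4) → 0 H
  atom 16: C, bond orders sum to 3 (valence 4) → 1 H
  atom 17: O, bond orders sum to 2 (valence 2) → 0 H
  atom 18: C, bond orders sum to 4 (valence 4) → 0 H
  atom 19: O, bond orders sum to 2 (valence 2) → 0 H
  atom 20: O, bond orders sum to 1 (valence 2) → 1 H
Totals → C:12, H:11, N:1, O:7.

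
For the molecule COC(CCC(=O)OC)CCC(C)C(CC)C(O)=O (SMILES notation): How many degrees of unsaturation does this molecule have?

2

Molecular formula: C14H26O5.
DoU = (2C + 2 + N − H − X) / 2, where X is the halogen count and O/S are ignored.
    = (2·14 + 2 + 0 − 26 − 0) / 2 = 4 / 2 = 2.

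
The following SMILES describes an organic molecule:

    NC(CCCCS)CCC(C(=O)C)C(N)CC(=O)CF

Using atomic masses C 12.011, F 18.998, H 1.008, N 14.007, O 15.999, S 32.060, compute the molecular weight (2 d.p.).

306.44 g/mol

First, the molecular formula is C14H27FN2O2S (counting implicit H from valence).
  C: 14 × 12.011 = 168.154
  F: 1 × 18.998 = 18.998
  H: 27 × 1.008 = 27.216
  N: 2 × 14.007 = 28.014
  O: 2 × 15.999 = 31.998
  S: 1 × 32.060 = 32.060
Sum: 14×12.011 + 1×18.998 + 27×1.008 + 2×14.007 + 2×15.999 + 1×32.060 = 306.440 → 306.44 g/mol.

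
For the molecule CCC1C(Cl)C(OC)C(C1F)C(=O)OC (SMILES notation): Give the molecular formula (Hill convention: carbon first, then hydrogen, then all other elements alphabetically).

C10H16ClFO3

Walk through each heavy atom and fill implicit hydrogens from standard valence (C 4, N 3, O 2, S 2, halogen 1):
  atom 1: C, bond orders sum to 1 (valence 4) → 3 H
  atom 2: C, bond orders sum to 2 (valence 4) → 2 H
  atom 3: C, bond orders sum to 3 (valence 4) → 1 H
  atom 4: C, bond orders sum to 3 (valence 4) → 1 H
  atom 5: Cl (halogen, monovalent) → 0 H
  atom 6: C, bond orders sum to 3 (valence 4) → 1 H
  atom 7: O, bond orders sum to 2 (valence 2) → 0 H
  atom 8: C, bond orders sum to 1 (valence 4) → 3 H
  atom 9: C, bond orders sum to 3 (valence 4) → 1 H
  atom 10: C, bond orders sum to 3 (valence 4) → 1 H
  atom 11: F (halogen, monovalent) → 0 H
  atom 12: C, bond orders sum to 4 (valence 4) → 0 H
  atom 13: O, bond orders sum to 2 (valence 2) → 0 H
  atom 14: O, bond orders sum to 2 (valence 2) → 0 H
  atom 15: C, bond orders sum to 1 (valence 4) → 3 H
Totals → C:10, H:16, Cl:1, F:1, O:3.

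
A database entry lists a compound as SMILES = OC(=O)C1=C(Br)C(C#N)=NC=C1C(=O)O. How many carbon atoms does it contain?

Count every carbon token in the SMILES (each C, including those in ring-closure positions and inside branches).
Carbon count: 8.

8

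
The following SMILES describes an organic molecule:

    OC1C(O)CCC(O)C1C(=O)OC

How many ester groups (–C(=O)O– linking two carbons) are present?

The ester motif appears at heavy-atom position 10 in the SMILES.
Other groups present: 3 hydroxyl.
Ester count: 1.

1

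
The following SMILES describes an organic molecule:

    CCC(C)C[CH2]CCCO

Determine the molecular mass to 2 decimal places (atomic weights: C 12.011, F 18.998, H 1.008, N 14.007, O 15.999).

144.26 g/mol

First, the molecular formula is C9H20O (counting implicit H from valence).
  C: 9 × 12.011 = 108.099
  H: 20 × 1.008 = 20.160
  O: 1 × 15.999 = 15.999
Sum: 9×12.011 + 20×1.008 + 1×15.999 = 144.258 → 144.26 g/mol.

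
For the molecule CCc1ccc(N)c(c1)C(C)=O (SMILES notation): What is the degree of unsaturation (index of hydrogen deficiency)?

5

Molecular formula: C10H13NO.
DoU = (2C + 2 + N − H − X) / 2, where X is the halogen count and O/S are ignored.
    = (2·10 + 2 + 1 − 13 − 0) / 2 = 10 / 2 = 5.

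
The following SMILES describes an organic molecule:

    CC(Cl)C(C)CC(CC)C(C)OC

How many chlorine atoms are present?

1

Scan the SMILES for Cl atoms (remember two-letter symbols like Cl and Br are single atoms).
Chlorine count: 1.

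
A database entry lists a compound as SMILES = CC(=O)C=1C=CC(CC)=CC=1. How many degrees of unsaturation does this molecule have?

Molecular formula: C10H12O.
DoU = (2C + 2 + N − H − X) / 2, where X is the halogen count and O/S are ignored.
    = (2·10 + 2 + 0 − 12 − 0) / 2 = 10 / 2 = 5.

5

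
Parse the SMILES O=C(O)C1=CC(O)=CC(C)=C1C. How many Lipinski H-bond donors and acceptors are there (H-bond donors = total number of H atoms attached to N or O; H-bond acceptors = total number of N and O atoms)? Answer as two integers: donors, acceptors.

2, 3

Donors: find every N or O and count the H atoms it carries.
  atom 1 (O): bond orders sum to 2 → 0 H
  atom 3 (O): bond orders sum to 1 → 1 H
  atom 7 (O): bond orders sum to 1 → 1 H
Lipinski HBD = 2.
Acceptors: N atoms = 0, O atoms = 3 → HBA = 3.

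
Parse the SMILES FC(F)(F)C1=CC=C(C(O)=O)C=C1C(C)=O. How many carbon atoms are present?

Count every carbon token in the SMILES (each C, including those in ring-closure positions and inside branches).
Carbon count: 10.

10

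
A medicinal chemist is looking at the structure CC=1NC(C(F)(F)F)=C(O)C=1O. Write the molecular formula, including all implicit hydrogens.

C6H6F3NO2

Walk through each heavy atom and fill implicit hydrogens from standard valence (C 4, N 3, O 2, S 2, halogen 1):
  atom 1: C, bond orders sum to 1 (valence 4) → 3 H
  atom 2: C, bond orders sum to 4 (valence 4) → 0 H
  atom 3: N, bond orders sum to 2 (valence 3) → 1 H
  atom 4: C, bond orders sum to 4 (valence 4) → 0 H
  atom 5: C, bond orders sum to 4 (valence 4) → 0 H
  atom 6: F (halogen, monovalent) → 0 H
  atom 7: F (halogen, monovalent) → 0 H
  atom 8: F (halogen, monovalent) → 0 H
  atom 9: C, bond orders sum to 4 (valence 4) → 0 H
  atom 10: O, bond orders sum to 1 (valence 2) → 1 H
  atom 11: C, bond orders sum to 4 (valence 4) → 0 H
  atom 12: O, bond orders sum to 1 (valence 2) → 1 H
Totals → C:6, H:6, F:3, N:1, O:2.
In Hill order: C6H6F3NO2.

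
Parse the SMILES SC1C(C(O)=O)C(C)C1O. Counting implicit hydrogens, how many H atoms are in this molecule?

10

Walk through each heavy atom and fill implicit hydrogens from standard valence (C 4, N 3, O 2, S 2, halogen 1):
  atom 1: S, bond orders sum to 1 (valence 2) → 1 H
  atom 2: C, bond orders sum to 3 (valence 4) → 1 H
  atom 3: C, bond orders sum to 3 (valence 4) → 1 H
  atom 4: C, bond orders sum to 4 (valence 4) → 0 H
  atom 5: O, bond orders sum to 1 (valence 2) → 1 H
  atom 6: O, bond orders sum to 2 (valence 2) → 0 H
  atom 7: C, bond orders sum to 3 (valence 4) → 1 H
  atom 8: C, bond orders sum to 1 (valence 4) → 3 H
  atom 9: C, bond orders sum to 3 (valence 4) → 1 H
  atom 10: O, bond orders sum to 1 (valence 2) → 1 H
Total hydrogens: 10.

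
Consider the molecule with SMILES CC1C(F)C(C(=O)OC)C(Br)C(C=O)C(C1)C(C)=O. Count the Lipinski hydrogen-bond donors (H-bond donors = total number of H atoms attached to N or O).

Donors: find every N or O and count the H atoms it carries.
  atom 7 (O): bond orders sum to 2 → 0 H
  atom 8 (O): bond orders sum to 2 → 0 H
  atom 14 (O): bond orders sum to 2 → 0 H
  atom 19 (O): bond orders sum to 2 → 0 H
Lipinski HBD = 0.

0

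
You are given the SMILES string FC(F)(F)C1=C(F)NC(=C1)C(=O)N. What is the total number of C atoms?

6

Count every carbon token in the SMILES (each C, including those in ring-closure positions and inside branches).
Carbon count: 6.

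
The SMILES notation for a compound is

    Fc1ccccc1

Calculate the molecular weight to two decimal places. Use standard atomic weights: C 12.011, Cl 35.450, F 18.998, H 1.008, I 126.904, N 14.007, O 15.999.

First, the molecular formula is C6H5F (counting implicit H from valence).
  C: 6 × 12.011 = 72.066
  F: 1 × 18.998 = 18.998
  H: 5 × 1.008 = 5.040
Sum: 6×12.011 + 1×18.998 + 5×1.008 = 96.104 → 96.10 g/mol.

96.10 g/mol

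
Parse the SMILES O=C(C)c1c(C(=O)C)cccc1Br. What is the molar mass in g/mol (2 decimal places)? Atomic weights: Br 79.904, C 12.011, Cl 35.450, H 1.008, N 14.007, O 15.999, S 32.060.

First, the molecular formula is C10H9BrO2 (counting implicit H from valence).
  Br: 1 × 79.904 = 79.904
  C: 10 × 12.011 = 120.110
  H: 9 × 1.008 = 9.072
  O: 2 × 15.999 = 31.998
Sum: 1×79.904 + 10×12.011 + 9×1.008 + 2×15.999 = 241.084 → 241.08 g/mol.

241.08 g/mol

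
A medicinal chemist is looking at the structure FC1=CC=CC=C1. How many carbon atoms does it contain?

6

Count every carbon token in the SMILES (each C, including those in ring-closure positions and inside branches).
Carbon count: 6.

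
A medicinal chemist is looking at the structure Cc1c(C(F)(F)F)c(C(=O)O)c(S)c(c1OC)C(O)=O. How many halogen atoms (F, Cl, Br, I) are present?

Halogen atoms appear at heavy-atom positions 5, 6, 7 (3×F).
Other groups present: 2 carboxylic acid, 1 ether, 1 thiol.
Halogen count: 3.

3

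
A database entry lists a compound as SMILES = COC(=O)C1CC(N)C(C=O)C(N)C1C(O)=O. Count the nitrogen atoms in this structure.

Scan the SMILES for N atoms (remember two-letter symbols like Cl and Br are single atoms).
Nitrogen count: 2.

2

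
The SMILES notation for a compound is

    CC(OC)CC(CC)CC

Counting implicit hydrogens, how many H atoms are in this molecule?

20

Walk through each heavy atom and fill implicit hydrogens from standard valence (C 4, N 3, O 2, S 2, halogen 1):
  atom 1: C, bond orders sum to 1 (valence 4) → 3 H
  atom 2: C, bond orders sum to 3 (valence 4) → 1 H
  atom 3: O, bond orders sum to 2 (valence 2) → 0 H
  atom 4: C, bond orders sum to 1 (valence 4) → 3 H
  atom 5: C, bond orders sum to 2 (valence 4) → 2 H
  atom 6: C, bond orders sum to 3 (valence 4) → 1 H
  atom 7: C, bond orders sum to 2 (valence 4) → 2 H
  atom 8: C, bond orders sum to 1 (valence 4) → 3 H
  atom 9: C, bond orders sum to 2 (valence 4) → 2 H
  atom 10: C, bond orders sum to 1 (valence 4) → 3 H
Total hydrogens: 20.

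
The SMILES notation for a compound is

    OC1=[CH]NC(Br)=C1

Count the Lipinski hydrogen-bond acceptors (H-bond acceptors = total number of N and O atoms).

2

N atoms: 1; O atoms: 1.
Lipinski HBA = 1 + 1 = 2.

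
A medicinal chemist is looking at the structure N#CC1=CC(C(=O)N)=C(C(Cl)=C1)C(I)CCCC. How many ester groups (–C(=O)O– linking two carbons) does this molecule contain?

Scan the SMILES for the ester motif — none present.
Groups that are present: 1 amide, 1 nitrile.

0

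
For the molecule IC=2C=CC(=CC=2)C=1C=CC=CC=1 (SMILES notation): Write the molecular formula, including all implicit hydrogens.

C12H9I

Walk through each heavy atom and fill implicit hydrogens from standard valence (C 4, N 3, O 2, S 2, halogen 1):
  atom 1: I (halogen, monovalent) → 0 H
  atom 2: C, bond orders sum to 4 (valence 4) → 0 H
  atom 3: C, bond orders sum to 3 (valence 4) → 1 H
  atom 4: C, bond orders sum to 3 (valence 4) → 1 H
  atom 5: C, bond orders sum to 4 (valence 4) → 0 H
  atom 6: C, bond orders sum to 3 (valence 4) → 1 H
  atom 7: C, bond orders sum to 3 (valence 4) → 1 H
  atom 8: C, bond orders sum to 4 (valence 4) → 0 H
  atom 9: C, bond orders sum to 3 (valence 4) → 1 H
  atom 10: C, bond orders sum to 3 (valence 4) → 1 H
  atom 11: C, bond orders sum to 3 (valence 4) → 1 H
  atom 12: C, bond orders sum to 3 (valence 4) → 1 H
  atom 13: C, bond orders sum to 3 (valence 4) → 1 H
Totals → C:12, H:9, I:1.
In Hill order: C12H9I.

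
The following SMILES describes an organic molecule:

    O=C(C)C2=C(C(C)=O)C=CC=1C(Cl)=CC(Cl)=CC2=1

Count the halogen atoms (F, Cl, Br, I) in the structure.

Halogen atoms appear at heavy-atom positions 13, 16 (2×Cl).
Other groups present: 2 ketone.
Halogen count: 2.

2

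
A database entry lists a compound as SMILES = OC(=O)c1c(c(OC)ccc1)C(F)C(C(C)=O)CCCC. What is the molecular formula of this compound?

Walk through each heavy atom and fill implicit hydrogens from standard valence (C 4, N 3, O 2, S 2, halogen 1); for lowercase aromatic atoms, an aromatic c carries 1 H when it has two neighbours and 0 H with three, and aromatic n carries 0 H:
  atom 1: O, bond orders sum to 1 (valence 2) → 1 H
  atom 2: C, bond orders sum to 4 (valence 4) → 0 H
  atom 3: O, bond orders sum to 2 (valence 2) → 0 H
  atom 4: aromatic c, 3 neighbours → 0 H
  atom 5: aromatic c, 3 neighbours → 0 H
  atom 6: aromatic c, 3 neighbours → 0 H
  atom 7: O, bond orders sum to 2 (valence 2) → 0 H
  atom 8: C, bond orders sum to 1 (valence 4) → 3 H
  atom 9: aromatic c, 2 neighbours → 1 H
  atom 10: aromatic c, 2 neighbours → 1 H
  atom 11: aromatic c, 2 neighbours → 1 H
  atom 12: C, bond orders sum to 3 (valence 4) → 1 H
  atom 13: F (halogen, monovalent) → 0 H
  atom 14: C, bond orders sum to 3 (valence 4) → 1 H
  atom 15: C, bond orders sum to 4 (valence 4) → 0 H
  atom 16: C, bond orders sum to 1 (valence 4) → 3 H
  atom 17: O, bond orders sum to 2 (valence 2) → 0 H
  atom 18: C, bond orders sum to 2 (valence 4) → 2 H
  atom 19: C, bond orders sum to 2 (valence 4) → 2 H
  atom 20: C, bond orders sum to 2 (valence 4) → 2 H
  atom 21: C, bond orders sum to 1 (valence 4) → 3 H
Totals → C:16, H:21, F:1, O:4.
In Hill order: C16H21FO4.

C16H21FO4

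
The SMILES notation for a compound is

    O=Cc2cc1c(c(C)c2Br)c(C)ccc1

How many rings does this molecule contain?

In SMILES, each pair of matching ring-closure digits denotes one ring-closing bond; the number of such bonds equals the number of independent rings.
Ring-closure bonds here: 2.

2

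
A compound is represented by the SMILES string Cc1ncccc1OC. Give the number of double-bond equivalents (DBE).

4

Molecular formula: C7H9NO.
DoU = (2C + 2 + N − H − X) / 2, where X is the halogen count and O/S are ignored.
    = (2·7 + 2 + 1 − 9 − 0) / 2 = 8 / 2 = 4.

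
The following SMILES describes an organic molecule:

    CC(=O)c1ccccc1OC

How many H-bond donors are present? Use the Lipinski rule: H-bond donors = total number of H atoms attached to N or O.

0

Donors: find every N or O and count the H atoms it carries.
  atom 3 (O): bond orders sum to 2 → 0 H
  atom 10 (O): bond orders sum to 2 → 0 H
Lipinski HBD = 0.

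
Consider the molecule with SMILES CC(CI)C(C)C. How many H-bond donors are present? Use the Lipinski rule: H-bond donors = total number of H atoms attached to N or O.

Donors: find every N or O and count the H atoms it carries.
  (no N or O atoms present)
Lipinski HBD = 0.

0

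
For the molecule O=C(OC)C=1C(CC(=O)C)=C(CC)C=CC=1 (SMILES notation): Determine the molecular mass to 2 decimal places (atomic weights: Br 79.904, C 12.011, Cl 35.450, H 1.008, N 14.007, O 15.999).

First, the molecular formula is C13H16O3 (counting implicit H from valence).
  C: 13 × 12.011 = 156.143
  H: 16 × 1.008 = 16.128
  O: 3 × 15.999 = 47.997
Sum: 13×12.011 + 16×1.008 + 3×15.999 = 220.268 → 220.27 g/mol.

220.27 g/mol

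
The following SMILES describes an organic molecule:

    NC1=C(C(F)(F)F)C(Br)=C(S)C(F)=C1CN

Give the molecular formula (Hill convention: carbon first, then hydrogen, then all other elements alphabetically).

Walk through each heavy atom and fill implicit hydrogens from standard valence (C 4, N 3, O 2, S 2, halogen 1):
  atom 1: N, bond orders sum to 1 (valence 3) → 2 H
  atom 2: C, bond orders sum to 4 (valence 4) → 0 H
  atom 3: C, bond orders sum to 4 (valence 4) → 0 H
  atom 4: C, bond orders sum to 4 (valence 4) → 0 H
  atom 5: F (halogen, monovalent) → 0 H
  atom 6: F (halogen, monovalent) → 0 H
  atom 7: F (halogen, monovalent) → 0 H
  atom 8: C, bond orders sum to 4 (valence 4) → 0 H
  atom 9: Br (halogen, monovalent) → 0 H
  atom 10: C, bond orders sum to 4 (valence 4) → 0 H
  atom 11: S, bond orders sum to 1 (valence 2) → 1 H
  atom 12: C, bond orders sum to 4 (valence 4) → 0 H
  atom 13: F (halogen, monovalent) → 0 H
  atom 14: C, bond orders sum to 4 (valence 4) → 0 H
  atom 15: C, bond orders sum to 2 (valence 4) → 2 H
  atom 16: N, bond orders sum to 1 (valence 3) → 2 H
Totals → C:8, H:7, Br:1, F:4, N:2, S:1.

C8H7BrF4N2S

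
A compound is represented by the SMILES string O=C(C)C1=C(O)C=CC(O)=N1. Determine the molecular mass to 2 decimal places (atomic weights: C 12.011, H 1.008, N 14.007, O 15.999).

First, the molecular formula is C7H7NO3 (counting implicit H from valence).
  C: 7 × 12.011 = 84.077
  H: 7 × 1.008 = 7.056
  N: 1 × 14.007 = 14.007
  O: 3 × 15.999 = 47.997
Sum: 7×12.011 + 7×1.008 + 1×14.007 + 3×15.999 = 153.137 → 153.14 g/mol.

153.14 g/mol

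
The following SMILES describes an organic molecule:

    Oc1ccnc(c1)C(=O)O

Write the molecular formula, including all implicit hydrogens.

C6H5NO3

Walk through each heavy atom and fill implicit hydrogens from standard valence (C 4, N 3, O 2, S 2, halogen 1); for lowercase aromatic atoms, an aromatic c carries 1 H when it has two neighbours and 0 H with three, and aromatic n carries 0 H:
  atom 1: O, bond orders sum to 1 (valence 2) → 1 H
  atom 2: aromatic c, 3 neighbours → 0 H
  atom 3: aromatic c, 2 neighbours → 1 H
  atom 4: aromatic c, 2 neighbours → 1 H
  atom 5: aromatic n, 2 neighbours → 0 H
  atom 6: aromatic c, 3 neighbours → 0 H
  atom 7: aromatic c, 2 neighbours → 1 H
  atom 8: C, bond orders sum to 4 (valence 4) → 0 H
  atom 9: O, bond orders sum to 2 (valence 2) → 0 H
  atom 10: O, bond orders sum to 1 (valence 2) → 1 H
Totals → C:6, H:5, N:1, O:3.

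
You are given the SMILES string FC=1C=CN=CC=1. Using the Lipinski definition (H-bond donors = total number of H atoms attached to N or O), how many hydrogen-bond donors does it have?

Donors: find every N or O and count the H atoms it carries.
  atom 5 (N): bond orders sum to 3 → 0 H
Lipinski HBD = 0.

0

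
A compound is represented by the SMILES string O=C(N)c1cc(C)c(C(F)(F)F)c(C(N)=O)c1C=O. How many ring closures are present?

1

In SMILES, each pair of matching ring-closure digits denotes one ring-closing bond; the number of such bonds equals the number of independent rings.
Ring-closure bonds here: 1.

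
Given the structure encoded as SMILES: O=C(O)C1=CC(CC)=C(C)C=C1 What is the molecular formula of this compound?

C10H12O2

Walk through each heavy atom and fill implicit hydrogens from standard valence (C 4, N 3, O 2, S 2, halogen 1):
  atom 1: O, bond orders sum to 2 (valence 2) → 0 H
  atom 2: C, bond orders sum to 4 (valence 4) → 0 H
  atom 3: O, bond orders sum to 1 (valence 2) → 1 H
  atom 4: C, bond orders sum to 4 (valence 4) → 0 H
  atom 5: C, bond orders sum to 3 (valence 4) → 1 H
  atom 6: C, bond orders sum to 4 (valence 4) → 0 H
  atom 7: C, bond orders sum to 2 (valence 4) → 2 H
  atom 8: C, bond orders sum to 1 (valence 4) → 3 H
  atom 9: C, bond orders sum to 4 (valence 4) → 0 H
  atom 10: C, bond orders sum to 1 (valence 4) → 3 H
  atom 11: C, bond orders sum to 3 (valence 4) → 1 H
  atom 12: C, bond orders sum to 3 (valence 4) → 1 H
Totals → C:10, H:12, O:2.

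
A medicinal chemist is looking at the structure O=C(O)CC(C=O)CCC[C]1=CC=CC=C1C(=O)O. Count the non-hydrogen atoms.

19

Every atom symbol written in the SMILES (organic subset) is one heavy atom; implicit H are not written.
Heavy atoms by element → C:14, O:5.
Total: 19.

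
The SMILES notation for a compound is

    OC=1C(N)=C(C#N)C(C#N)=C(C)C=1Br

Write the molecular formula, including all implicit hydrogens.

Walk through each heavy atom and fill implicit hydrogens from standard valence (C 4, N 3, O 2, S 2, halogen 1):
  atom 1: O, bond orders sum to 1 (valence 2) → 1 H
  atom 2: C, bond orders sum to 4 (valence 4) → 0 H
  atom 3: C, bond orders sum to 4 (valence 4) → 0 H
  atom 4: N, bond orders sum to 1 (valence 3) → 2 H
  atom 5: C, bond orders sum to 4 (valence 4) → 0 H
  atom 6: C, bond orders sum to 4 (valence 4) → 0 H
  atom 7: N, bond orders sum to 3 (valence 3) → 0 H
  atom 8: C, bond orders sum to 4 (valence 4) → 0 H
  atom 9: C, bond orders sum to 4 (valence 4) → 0 H
  atom 10: N, bond orders sum to 3 (valence 3) → 0 H
  atom 11: C, bond orders sum to 4 (valence 4) → 0 H
  atom 12: C, bond orders sum to 1 (valence 4) → 3 H
  atom 13: C, bond orders sum to 4 (valence 4) → 0 H
  atom 14: Br (halogen, monovalent) → 0 H
Totals → C:9, H:6, Br:1, N:3, O:1.

C9H6BrN3O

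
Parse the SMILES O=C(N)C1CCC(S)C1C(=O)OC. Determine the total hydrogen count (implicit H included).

13

Walk through each heavy atom and fill implicit hydrogens from standard valence (C 4, N 3, O 2, S 2, halogen 1):
  atom 1: O, bond orders sum to 2 (valence 2) → 0 H
  atom 2: C, bond orders sum to 4 (valence 4) → 0 H
  atom 3: N, bond orders sum to 1 (valence 3) → 2 H
  atom 4: C, bond orders sum to 3 (valence 4) → 1 H
  atom 5: C, bond orders sum to 2 (valence 4) → 2 H
  atom 6: C, bond orders sum to 2 (valence 4) → 2 H
  atom 7: C, bond orders sum to 3 (valence 4) → 1 H
  atom 8: S, bond orders sum to 1 (valence 2) → 1 H
  atom 9: C, bond orders sum to 3 (valence 4) → 1 H
  atom 10: C, bond orders sum to 4 (valence 4) → 0 H
  atom 11: O, bond orders sum to 2 (valence 2) → 0 H
  atom 12: O, bond orders sum to 2 (valence 2) → 0 H
  atom 13: C, bond orders sum to 1 (valence 4) → 3 H
Total hydrogens: 13.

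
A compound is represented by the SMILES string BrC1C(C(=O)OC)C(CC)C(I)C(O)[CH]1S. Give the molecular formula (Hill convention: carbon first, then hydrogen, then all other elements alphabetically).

Walk through each heavy atom and fill implicit hydrogens from standard valence (C 4, N 3, O 2, S 2, halogen 1):
  atom 1: Br (halogen, monovalent) → 0 H
  atom 2: C, bond orders sum to 3 (valence 4) → 1 H
  atom 3: C, bond orders sum to 3 (valence 4) → 1 H
  atom 4: C, bond orders sum to 4 (valence 4) → 0 H
  atom 5: O, bond orders sum to 2 (valence 2) → 0 H
  atom 6: O, bond orders sum to 2 (valence 2) → 0 H
  atom 7: C, bond orders sum to 1 (valence 4) → 3 H
  atom 8: C, bond orders sum to 3 (valence 4) → 1 H
  atom 9: C, bond orders sum to 2 (valence 4) → 2 H
  atom 10: C, bond orders sum to 1 (valence 4) → 3 H
  atom 11: C, bond orders sum to 3 (valence 4) → 1 H
  atom 12: I (halogen, monovalent) → 0 H
  atom 13: C, bond orders sum to 3 (valence 4) → 1 H
  atom 14: O, bond orders sum to 1 (valence 2) → 1 H
  atom 15: C with explicit H count 1
  atom 16: S, bond orders sum to 1 (valence 2) → 1 H
Totals → C:10, H:16, Br:1, I:1, O:3, S:1.
In Hill order: C10H16BrIO3S.

C10H16BrIO3S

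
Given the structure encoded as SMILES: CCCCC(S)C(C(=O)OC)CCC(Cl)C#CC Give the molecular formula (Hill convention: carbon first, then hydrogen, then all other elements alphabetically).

C14H23ClO2S

Walk through each heavy atom and fill implicit hydrogens from standard valence (C 4, N 3, O 2, S 2, halogen 1):
  atom 1: C, bond orders sum to 1 (valence 4) → 3 H
  atom 2: C, bond orders sum to 2 (valence 4) → 2 H
  atom 3: C, bond orders sum to 2 (valence 4) → 2 H
  atom 4: C, bond orders sum to 2 (valence 4) → 2 H
  atom 5: C, bond orders sum to 3 (valence 4) → 1 H
  atom 6: S, bond orders sum to 1 (valence 2) → 1 H
  atom 7: C, bond orders sum to 3 (valence 4) → 1 H
  atom 8: C, bond orders sum to 4 (valence 4) → 0 H
  atom 9: O, bond orders sum to 2 (valence 2) → 0 H
  atom 10: O, bond orders sum to 2 (valence 2) → 0 H
  atom 11: C, bond orders sum to 1 (valence 4) → 3 H
  atom 12: C, bond orders sum to 2 (valence 4) → 2 H
  atom 13: C, bond orders sum to 2 (valence 4) → 2 H
  atom 14: C, bond orders sum to 3 (valence 4) → 1 H
  atom 15: Cl (halogen, monovalent) → 0 H
  atom 16: C, bond orders sum to 4 (valence 4) → 0 H
  atom 17: C, bond orders sum to 4 (valence 4) → 0 H
  atom 18: C, bond orders sum to 1 (valence 4) → 3 H
Totals → C:14, H:23, Cl:1, O:2, S:1.
In Hill order: C14H23ClO2S.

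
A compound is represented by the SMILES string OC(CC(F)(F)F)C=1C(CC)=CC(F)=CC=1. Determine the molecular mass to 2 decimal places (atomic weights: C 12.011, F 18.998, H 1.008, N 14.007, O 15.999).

236.21 g/mol

First, the molecular formula is C11H12F4O (counting implicit H from valence).
  C: 11 × 12.011 = 132.121
  F: 4 × 18.998 = 75.992
  H: 12 × 1.008 = 12.096
  O: 1 × 15.999 = 15.999
Sum: 11×12.011 + 4×18.998 + 12×1.008 + 1×15.999 = 236.208 → 236.21 g/mol.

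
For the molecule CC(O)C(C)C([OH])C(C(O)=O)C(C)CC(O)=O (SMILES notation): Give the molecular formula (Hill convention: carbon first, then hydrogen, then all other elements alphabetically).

Walk through each heavy atom and fill implicit hydrogens from standard valence (C 4, N 3, O 2, S 2, halogen 1):
  atom 1: C, bond orders sum to 1 (valence 4) → 3 H
  atom 2: C, bond orders sum to 3 (valence 4) → 1 H
  atom 3: O, bond orders sum to 1 (valence 2) → 1 H
  atom 4: C, bond orders sum to 3 (valence 4) → 1 H
  atom 5: C, bond orders sum to 1 (valence 4) → 3 H
  atom 6: C, bond orders sum to 3 (valence 4) → 1 H
  atom 7: O with explicit H count 1
  atom 8: C, bond orders sum to 3 (valence 4) → 1 H
  atom 9: C, bond orders sum to 4 (valence 4) → 0 H
  atom 10: O, bond orders sum to 1 (valence 2) → 1 H
  atom 11: O, bond orders sum to 2 (valence 2) → 0 H
  atom 12: C, bond orders sum to 3 (valence 4) → 1 H
  atom 13: C, bond orders sum to 1 (valence 4) → 3 H
  atom 14: C, bond orders sum to 2 (valence 4) → 2 H
  atom 15: C, bond orders sum to 4 (valence 4) → 0 H
  atom 16: O, bond orders sum to 1 (valence 2) → 1 H
  atom 17: O, bond orders sum to 2 (valence 2) → 0 H
Totals → C:11, H:20, O:6.
In Hill order: C11H20O6.

C11H20O6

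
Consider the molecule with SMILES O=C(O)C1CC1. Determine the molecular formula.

Walk through each heavy atom and fill implicit hydrogens from standard valence (C 4, N 3, O 2, S 2, halogen 1):
  atom 1: O, bond orders sum to 2 (valence 2) → 0 H
  atom 2: C, bond orders sum to 4 (valence 4) → 0 H
  atom 3: O, bond orders sum to 1 (valence 2) → 1 H
  atom 4: C, bond orders sum to 3 (valence 4) → 1 H
  atom 5: C, bond orders sum to 2 (valence 4) → 2 H
  atom 6: C, bond orders sum to 2 (valence 4) → 2 H
Totals → C:4, H:6, O:2.
In Hill order: C4H6O2.

C4H6O2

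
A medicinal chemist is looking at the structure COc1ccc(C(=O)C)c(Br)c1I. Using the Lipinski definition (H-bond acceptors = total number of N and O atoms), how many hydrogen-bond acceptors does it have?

2

N atoms: 0; O atoms: 2.
Lipinski HBA = 0 + 2 = 2.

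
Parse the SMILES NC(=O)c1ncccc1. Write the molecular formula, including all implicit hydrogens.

C6H6N2O

Walk through each heavy atom and fill implicit hydrogens from standard valence (C 4, N 3, O 2, S 2, halogen 1); for lowercase aromatic atoms, an aromatic c carries 1 H when it has two neighbours and 0 H with three, and aromatic n carries 0 H:
  atom 1: N, bond orders sum to 1 (valence 3) → 2 H
  atom 2: C, bond orders sum to 4 (valence 4) → 0 H
  atom 3: O, bond orders sum to 2 (valence 2) → 0 H
  atom 4: aromatic c, 3 neighbours → 0 H
  atom 5: aromatic n, 2 neighbours → 0 H
  atom 6: aromatic c, 2 neighbours → 1 H
  atom 7: aromatic c, 2 neighbours → 1 H
  atom 8: aromatic c, 2 neighbours → 1 H
  atom 9: aromatic c, 2 neighbours → 1 H
Totals → C:6, H:6, N:2, O:1.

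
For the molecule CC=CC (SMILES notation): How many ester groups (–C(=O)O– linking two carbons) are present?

0

Scan the SMILES for the ester motif — none present.
Groups that are present: 1 alkene.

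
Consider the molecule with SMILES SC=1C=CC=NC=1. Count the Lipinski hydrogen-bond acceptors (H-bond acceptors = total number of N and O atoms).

N atoms: 1; O atoms: 0.
Lipinski HBA = 1 + 0 = 1.

1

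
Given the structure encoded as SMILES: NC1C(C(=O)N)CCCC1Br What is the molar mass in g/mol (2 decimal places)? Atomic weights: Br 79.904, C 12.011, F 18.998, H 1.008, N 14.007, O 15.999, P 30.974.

221.10 g/mol

First, the molecular formula is C7H13BrN2O (counting implicit H from valence).
  Br: 1 × 79.904 = 79.904
  C: 7 × 12.011 = 84.077
  H: 13 × 1.008 = 13.104
  N: 2 × 14.007 = 28.014
  O: 1 × 15.999 = 15.999
Sum: 1×79.904 + 7×12.011 + 13×1.008 + 2×14.007 + 1×15.999 = 221.098 → 221.10 g/mol.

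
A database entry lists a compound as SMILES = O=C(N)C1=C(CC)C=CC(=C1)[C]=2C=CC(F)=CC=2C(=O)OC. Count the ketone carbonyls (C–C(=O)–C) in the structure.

Scan the SMILES for the ketone motif — none present.
Groups that are present: 1 amide, 1 ester.

0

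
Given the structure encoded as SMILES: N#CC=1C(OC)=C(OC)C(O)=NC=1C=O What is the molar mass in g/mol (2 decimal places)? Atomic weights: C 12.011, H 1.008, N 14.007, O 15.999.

208.17 g/mol

First, the molecular formula is C9H8N2O4 (counting implicit H from valence).
  C: 9 × 12.011 = 108.099
  H: 8 × 1.008 = 8.064
  N: 2 × 14.007 = 28.014
  O: 4 × 15.999 = 63.996
Sum: 9×12.011 + 8×1.008 + 2×14.007 + 4×15.999 = 208.173 → 208.17 g/mol.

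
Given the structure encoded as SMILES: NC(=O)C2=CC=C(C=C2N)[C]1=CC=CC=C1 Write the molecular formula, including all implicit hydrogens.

Walk through each heavy atom and fill implicit hydrogens from standard valence (C 4, N 3, O 2, S 2, halogen 1):
  atom 1: N, bond orders sum to 1 (valence 3) → 2 H
  atom 2: C, bond orders sum to 4 (valence 4) → 0 H
  atom 3: O, bond orders sum to 2 (valence 2) → 0 H
  atom 4: C, bond orders sum to 4 (valence 4) → 0 H
  atom 5: C, bond orders sum to 3 (valence 4) → 1 H
  atom 6: C, bond orders sum to 3 (valence 4) → 1 H
  atom 7: C, bond orders sum to 4 (valence 4) → 0 H
  atom 8: C, bond orders sum to 3 (valence 4) → 1 H
  atom 9: C, bond orders sum to 4 (valence 4) → 0 H
  atom 10: N, bond orders sum to 1 (valence 3) → 2 H
  atom 11: C with explicit H count 0
  atom 12: C, bond orders sum to 3 (valence 4) → 1 H
  atom 13: C, bond orders sum to 3 (valence 4) → 1 H
  atom 14: C, bond orders sum to 3 (valence 4) → 1 H
  atom 15: C, bond orders sum to 3 (valence 4) → 1 H
  atom 16: C, bond orders sum to 3 (valence 4) → 1 H
Totals → C:13, H:12, N:2, O:1.
In Hill order: C13H12N2O.

C13H12N2O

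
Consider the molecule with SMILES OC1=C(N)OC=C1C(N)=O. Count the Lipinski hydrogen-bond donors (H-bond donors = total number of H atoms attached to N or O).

Donors: find every N or O and count the H atoms it carries.
  atom 1 (O): bond orders sum to 1 → 1 H
  atom 4 (N): bond orders sum to 1 → 2 H
  atom 5 (O): bond orders sum to 2 → 0 H
  atom 9 (N): bond orders sum to 1 → 2 H
  atom 10 (O): bond orders sum to 2 → 0 H
Lipinski HBD = 5.

5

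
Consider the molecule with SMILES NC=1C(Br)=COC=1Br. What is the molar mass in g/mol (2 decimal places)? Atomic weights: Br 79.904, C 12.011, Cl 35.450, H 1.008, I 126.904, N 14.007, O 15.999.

240.88 g/mol

First, the molecular formula is C4H3Br2NO (counting implicit H from valence).
  Br: 2 × 79.904 = 159.808
  C: 4 × 12.011 = 48.044
  H: 3 × 1.008 = 3.024
  N: 1 × 14.007 = 14.007
  O: 1 × 15.999 = 15.999
Sum: 2×79.904 + 4×12.011 + 3×1.008 + 1×14.007 + 1×15.999 = 240.882 → 240.88 g/mol.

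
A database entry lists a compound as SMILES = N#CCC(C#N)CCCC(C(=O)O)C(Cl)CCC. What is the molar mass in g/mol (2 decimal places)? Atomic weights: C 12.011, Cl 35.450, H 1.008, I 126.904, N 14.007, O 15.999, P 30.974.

270.76 g/mol

First, the molecular formula is C13H19ClN2O2 (counting implicit H from valence).
  C: 13 × 12.011 = 156.143
  Cl: 1 × 35.450 = 35.450
  H: 19 × 1.008 = 19.152
  N: 2 × 14.007 = 28.014
  O: 2 × 15.999 = 31.998
Sum: 13×12.011 + 1×35.450 + 19×1.008 + 2×14.007 + 2×15.999 = 270.757 → 270.76 g/mol.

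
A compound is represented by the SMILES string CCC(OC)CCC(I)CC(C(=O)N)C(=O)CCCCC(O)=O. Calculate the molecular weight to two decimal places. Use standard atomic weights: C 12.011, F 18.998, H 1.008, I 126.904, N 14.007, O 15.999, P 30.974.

441.31 g/mol

First, the molecular formula is C16H28INO5 (counting implicit H from valence).
  C: 16 × 12.011 = 192.176
  H: 28 × 1.008 = 28.224
  I: 1 × 126.904 = 126.904
  N: 1 × 14.007 = 14.007
  O: 5 × 15.999 = 79.995
Sum: 16×12.011 + 28×1.008 + 1×126.904 + 1×14.007 + 5×15.999 = 441.306 → 441.31 g/mol.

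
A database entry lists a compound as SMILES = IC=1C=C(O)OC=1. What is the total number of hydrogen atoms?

Walk through each heavy atom and fill implicit hydrogens from standard valence (C 4, N 3, O 2, S 2, halogen 1):
  atom 1: I (halogen, monovalent) → 0 H
  atom 2: C, bond orders sum to 4 (valence 4) → 0 H
  atom 3: C, bond orders sum to 3 (valence 4) → 1 H
  atom 4: C, bond orders sum to 4 (valence 4) → 0 H
  atom 5: O, bond orders sum to 1 (valence 2) → 1 H
  atom 6: O, bond orders sum to 2 (valence 2) → 0 H
  atom 7: C, bond orders sum to 3 (valence 4) → 1 H
Total hydrogens: 3.

3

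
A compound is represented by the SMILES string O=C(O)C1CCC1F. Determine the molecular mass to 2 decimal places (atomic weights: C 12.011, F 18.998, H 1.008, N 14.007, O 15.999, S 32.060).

First, the molecular formula is C5H7FO2 (counting implicit H from valence).
  C: 5 × 12.011 = 60.055
  F: 1 × 18.998 = 18.998
  H: 7 × 1.008 = 7.056
  O: 2 × 15.999 = 31.998
Sum: 5×12.011 + 1×18.998 + 7×1.008 + 2×15.999 = 118.107 → 118.11 g/mol.

118.11 g/mol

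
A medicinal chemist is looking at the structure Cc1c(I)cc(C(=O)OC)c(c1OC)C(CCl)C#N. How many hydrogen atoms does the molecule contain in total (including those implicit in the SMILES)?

Walk through each heavy atom and fill implicit hydrogens from standard valence (C 4, N 3, O 2, S 2, halogen 1); for lowercase aromatic atoms, an aromatic c carries 1 H when it has two neighbours and 0 H with three, and aromatic n carries 0 H:
  atom 1: C, bond orders sum to 1 (valence 4) → 3 H
  atom 2: aromatic c, 3 neighbours → 0 H
  atom 3: aromatic c, 3 neighbours → 0 H
  atom 4: I (halogen, monovalent) → 0 H
  atom 5: aromatic c, 2 neighbours → 1 H
  atom 6: aromatic c, 3 neighbours → 0 H
  atom 7: C, bond orders sum to 4 (valence 4) → 0 H
  atom 8: O, bond orders sum to 2 (valence 2) → 0 H
  atom 9: O, bond orders sum to 2 (valence 2) → 0 H
  atom 10: C, bond orders sum to 1 (valence 4) → 3 H
  atom 11: aromatic c, 3 neighbours → 0 H
  atom 12: aromatic c, 3 neighbours → 0 H
  atom 13: O, bond orders sum to 2 (valence 2) → 0 H
  atom 14: C, bond orders sum to 1 (valence 4) → 3 H
  atom 15: C, bond orders sum to 3 (valence 4) → 1 H
  atom 16: C, bond orders sum to 2 (valence 4) → 2 H
  atom 17: Cl (halogen, monovalent) → 0 H
  atom 18: C, bond orders sum to 4 (valence 4) → 0 H
  atom 19: N, bond orders sum to 3 (valence 3) → 0 H
Total hydrogens: 13.

13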